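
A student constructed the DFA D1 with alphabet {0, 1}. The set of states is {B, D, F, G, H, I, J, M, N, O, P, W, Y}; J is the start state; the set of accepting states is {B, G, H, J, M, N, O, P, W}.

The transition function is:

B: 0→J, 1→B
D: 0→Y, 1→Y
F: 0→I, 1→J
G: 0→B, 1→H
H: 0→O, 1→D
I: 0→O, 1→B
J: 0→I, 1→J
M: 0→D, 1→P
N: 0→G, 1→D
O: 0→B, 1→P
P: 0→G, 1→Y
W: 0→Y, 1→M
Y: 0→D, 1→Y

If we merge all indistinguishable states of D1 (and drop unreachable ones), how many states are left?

6

Reachable states from the start: {B,D,G,H,I,J,O,P,Y}. Unreachable: {F,M,N,W} — drop them.
Start with accepting vs non-accepting: {B,G,H,J,O,P} | {D,I,Y}.
Split {B,G,H,J,O,P} by δ(·,0) → {B,G,H,O,P} and {J}.
Refine {B,G,H,O,P} on symbol 0: members go to different blocks, giving {G,H,O,P} and {B}.
Refine {G,H,O,P} on symbol 0: members go to different blocks, giving {G,O} and {H,P}.
Refine {D,I,Y} on symbol 0: members go to different blocks, giving {D,Y} and {I}.
Stable partition: {G,O} | {D,Y} | {J} | {B} | {H,P} | {I} — 6 equivalence classes.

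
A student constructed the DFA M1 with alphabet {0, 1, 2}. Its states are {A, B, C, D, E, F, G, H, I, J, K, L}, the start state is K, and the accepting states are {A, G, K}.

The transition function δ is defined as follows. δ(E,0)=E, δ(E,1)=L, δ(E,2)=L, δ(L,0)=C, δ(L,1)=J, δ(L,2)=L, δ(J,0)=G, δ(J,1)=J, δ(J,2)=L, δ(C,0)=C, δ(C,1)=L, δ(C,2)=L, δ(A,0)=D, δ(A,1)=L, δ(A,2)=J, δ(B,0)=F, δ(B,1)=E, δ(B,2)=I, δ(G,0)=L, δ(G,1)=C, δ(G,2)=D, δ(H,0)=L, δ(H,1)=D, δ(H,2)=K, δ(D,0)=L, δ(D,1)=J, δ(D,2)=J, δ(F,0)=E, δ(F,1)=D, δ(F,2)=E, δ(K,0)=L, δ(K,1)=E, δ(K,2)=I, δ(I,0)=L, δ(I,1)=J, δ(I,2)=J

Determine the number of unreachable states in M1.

BFS from K reaches {C, D, E, G, I, J, K, L}; the 4 state(s) A, B, F, H are never visited.

4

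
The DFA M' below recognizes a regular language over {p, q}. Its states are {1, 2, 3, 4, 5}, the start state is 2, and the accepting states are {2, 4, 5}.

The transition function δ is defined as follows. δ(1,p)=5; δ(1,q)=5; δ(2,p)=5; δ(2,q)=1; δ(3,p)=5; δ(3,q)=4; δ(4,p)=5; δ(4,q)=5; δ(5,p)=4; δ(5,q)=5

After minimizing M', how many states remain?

States {3} cannot be reached from the start state, so discard them.
Initial partition by acceptance: {2,4,5} | {1}.
On input q, block {2,4,5} splits into {4,5} and {2}.
Stable partition: {4,5} | {1} | {2} — 3 equivalence classes.

3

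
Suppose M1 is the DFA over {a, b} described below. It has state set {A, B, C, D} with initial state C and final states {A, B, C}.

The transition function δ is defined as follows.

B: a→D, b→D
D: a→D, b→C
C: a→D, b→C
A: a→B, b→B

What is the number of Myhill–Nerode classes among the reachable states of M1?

2

Reachable states from the start: {C,D}. Unreachable: {A,B} — drop them.
Initial partition by acceptance: {C} | {D}.
No further refinement is possible. Final partition (2 blocks): {C} | {D}.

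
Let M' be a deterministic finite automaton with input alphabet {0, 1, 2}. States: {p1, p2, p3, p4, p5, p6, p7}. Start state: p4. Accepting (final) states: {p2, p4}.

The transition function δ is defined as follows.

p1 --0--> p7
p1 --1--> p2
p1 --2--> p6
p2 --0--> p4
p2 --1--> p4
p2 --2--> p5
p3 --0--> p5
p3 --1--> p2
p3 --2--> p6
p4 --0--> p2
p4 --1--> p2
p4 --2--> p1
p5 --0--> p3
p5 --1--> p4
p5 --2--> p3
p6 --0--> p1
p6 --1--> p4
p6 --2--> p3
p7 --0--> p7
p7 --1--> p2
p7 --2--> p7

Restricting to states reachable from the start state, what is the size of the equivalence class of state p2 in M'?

2

Start with accepting vs non-accepting: {p2,p4} | {p1,p3,p5,p6,p7}.
The partition is now stable with 2 blocks: {p2,p4} | {p1,p3,p5,p6,p7}.
The equivalence class containing p2 is {p2,p4}, of size 2.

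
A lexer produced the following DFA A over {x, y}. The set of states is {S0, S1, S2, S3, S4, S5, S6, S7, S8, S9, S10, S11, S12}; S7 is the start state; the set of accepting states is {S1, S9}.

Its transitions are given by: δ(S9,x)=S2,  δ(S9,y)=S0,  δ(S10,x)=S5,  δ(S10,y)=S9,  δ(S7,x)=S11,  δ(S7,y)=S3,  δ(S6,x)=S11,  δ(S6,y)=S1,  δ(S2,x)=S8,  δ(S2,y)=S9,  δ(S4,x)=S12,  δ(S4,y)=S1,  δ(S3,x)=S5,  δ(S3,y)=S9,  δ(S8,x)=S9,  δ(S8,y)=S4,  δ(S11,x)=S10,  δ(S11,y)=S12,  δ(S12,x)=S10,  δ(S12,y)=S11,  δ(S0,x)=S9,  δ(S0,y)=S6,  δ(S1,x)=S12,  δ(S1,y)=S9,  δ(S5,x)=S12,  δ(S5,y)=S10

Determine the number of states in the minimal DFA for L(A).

8

Initial partition by acceptance: {S1,S9} | {S0,S2,S3,S4,S5,S6,S7,S8,S10,S11,S12}.
Refine {S1,S9} on symbol y: members go to different blocks, giving {S1} and {S9}.
Refine {S0,S2,S3,S4,S5,S6,S7,S8,S10,S11,S12} on symbol x: members go to different blocks, giving {S2,S3,S4,S5,S6,S7,S10,S11,S12} and {S0,S8}.
Refine {S2,S3,S4,S5,S6,S7,S10,S11,S12} on symbol x: members go to different blocks, giving {S3,S4,S5,S6,S7,S10,S11,S12} and {S2}.
Split {S3,S4,S5,S6,S7,S10,S11,S12} by δ(·,y) → {S5,S7,S11,S12} and {S3,S10} and {S4,S6}.
Refine {S5,S7,S11,S12} on symbol x: members go to different blocks, giving {S5,S7} and {S11,S12}.
The partition is now stable with 8 blocks: {S1} | {S5,S7} | {S9} | {S0,S8} | {S2} | {S3,S10} | {S4,S6} | {S11,S12}.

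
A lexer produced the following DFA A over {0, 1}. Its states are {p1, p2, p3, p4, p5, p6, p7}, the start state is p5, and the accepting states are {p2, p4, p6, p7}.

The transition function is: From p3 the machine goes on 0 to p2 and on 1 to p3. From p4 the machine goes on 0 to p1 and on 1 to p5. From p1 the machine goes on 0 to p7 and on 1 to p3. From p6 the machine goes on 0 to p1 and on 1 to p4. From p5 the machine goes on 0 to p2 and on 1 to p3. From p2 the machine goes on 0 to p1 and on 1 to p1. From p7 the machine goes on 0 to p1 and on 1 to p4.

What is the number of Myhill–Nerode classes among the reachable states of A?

States {p6} cannot be reached from the start state, so discard them.
Initial partition by acceptance: {p2,p4,p7} | {p1,p3,p5}.
Split {p2,p4,p7} by δ(·,1) → {p2,p4} and {p7}.
Refine {p1,p3,p5} on symbol 0: members go to different blocks, giving {p3,p5} and {p1}.
On input 1, block {p2,p4} splits into {p2} and {p4}.
The partition is now stable with 5 blocks: {p2} | {p3,p5} | {p7} | {p1} | {p4}.

5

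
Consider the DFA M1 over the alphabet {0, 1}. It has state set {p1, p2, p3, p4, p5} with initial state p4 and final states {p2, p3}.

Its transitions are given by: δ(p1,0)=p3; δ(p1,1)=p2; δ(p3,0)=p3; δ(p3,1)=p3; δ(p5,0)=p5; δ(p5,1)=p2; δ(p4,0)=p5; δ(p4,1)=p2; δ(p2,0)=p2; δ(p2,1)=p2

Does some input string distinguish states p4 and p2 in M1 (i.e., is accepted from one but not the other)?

Yes

First remove the unreachable states {p1,p3}; 3 states remain.
P0 = {p2} | {p4,p5}.
Stable partition: {p2} | {p4,p5} — 2 equivalence classes.
p4 and p2 end up in different blocks, so they are distinguishable. For instance, the string 'ε' is accepted from only p2.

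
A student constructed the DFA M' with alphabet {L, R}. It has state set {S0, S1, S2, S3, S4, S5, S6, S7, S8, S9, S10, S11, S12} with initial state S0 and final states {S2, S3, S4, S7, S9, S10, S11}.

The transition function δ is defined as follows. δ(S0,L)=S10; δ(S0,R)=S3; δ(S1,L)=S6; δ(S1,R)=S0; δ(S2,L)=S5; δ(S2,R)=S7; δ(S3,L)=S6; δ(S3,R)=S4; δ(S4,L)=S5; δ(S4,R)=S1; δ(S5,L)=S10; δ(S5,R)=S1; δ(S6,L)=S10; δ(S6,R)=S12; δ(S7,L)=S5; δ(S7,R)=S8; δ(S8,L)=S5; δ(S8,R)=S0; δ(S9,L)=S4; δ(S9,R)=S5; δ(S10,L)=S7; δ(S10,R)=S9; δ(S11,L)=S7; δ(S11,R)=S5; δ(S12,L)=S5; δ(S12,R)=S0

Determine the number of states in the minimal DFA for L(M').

7

First remove the unreachable states {S2,S11}; 11 states remain.
P0 = {S3,S4,S7,S9,S10} | {S0,S1,S5,S6,S8,S12}.
Refine {S3,S4,S7,S9,S10} on symbol L: members go to different blocks, giving {S3,S4,S7} and {S9,S10}.
Split {S3,S4,S7} by δ(·,R) → {S4,S7} and {S3}.
Split {S0,S1,S5,S6,S8,S12} by δ(·,L) → {S0,S5,S6} and {S1,S8,S12}.
On input R, block {S0,S5,S6} splits into {S5,S6} and {S0}.
Refine {S9,S10} on symbol R: members go to different blocks, giving {S9} and {S10}.
The partition is now stable with 7 blocks: {S4,S7} | {S5,S6} | {S9} | {S3} | {S1,S8,S12} | {S0} | {S10}.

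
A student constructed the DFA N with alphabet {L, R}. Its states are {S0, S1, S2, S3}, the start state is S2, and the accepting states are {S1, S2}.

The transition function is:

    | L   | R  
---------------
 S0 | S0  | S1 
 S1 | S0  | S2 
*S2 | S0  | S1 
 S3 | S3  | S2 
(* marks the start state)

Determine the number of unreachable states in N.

Starting at S2 and following transitions, the reachable set is {S0, S1, S2}. That leaves S3 unreachable — 1 in total.

1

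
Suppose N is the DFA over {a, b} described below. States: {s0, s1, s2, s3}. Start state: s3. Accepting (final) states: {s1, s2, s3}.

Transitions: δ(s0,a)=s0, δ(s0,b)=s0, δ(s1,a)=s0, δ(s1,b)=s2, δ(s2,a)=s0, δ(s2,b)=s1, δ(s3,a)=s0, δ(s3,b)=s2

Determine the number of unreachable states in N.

Exploring from s3, all states are eventually visited, so none are unreachable.

0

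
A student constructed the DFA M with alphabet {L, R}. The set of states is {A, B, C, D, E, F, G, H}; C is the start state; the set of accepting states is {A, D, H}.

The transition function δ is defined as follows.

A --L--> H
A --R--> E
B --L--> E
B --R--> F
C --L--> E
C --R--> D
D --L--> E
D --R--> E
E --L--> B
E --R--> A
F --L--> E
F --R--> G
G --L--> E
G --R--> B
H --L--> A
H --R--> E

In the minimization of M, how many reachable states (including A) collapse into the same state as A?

2

P0 = {A,D,H} | {B,C,E,F,G}.
Split {A,D,H} by δ(·,L) → {A,H} and {D}.
Refine {B,C,E,F,G} on symbol R: members go to different blocks, giving {B,F,G} and {C} and {E}.
The partition is now stable with 5 blocks: {A,H} | {B,F,G} | {D} | {C} | {E}.
The equivalence class containing A is {A,H}, of size 2.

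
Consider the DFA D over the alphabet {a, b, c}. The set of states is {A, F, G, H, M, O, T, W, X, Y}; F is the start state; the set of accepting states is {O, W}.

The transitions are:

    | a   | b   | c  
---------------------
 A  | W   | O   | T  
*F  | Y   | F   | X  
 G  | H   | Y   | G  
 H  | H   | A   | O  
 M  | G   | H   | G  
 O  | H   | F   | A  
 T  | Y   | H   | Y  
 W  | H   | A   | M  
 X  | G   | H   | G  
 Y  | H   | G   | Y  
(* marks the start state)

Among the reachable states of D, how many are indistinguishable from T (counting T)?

P0 = {O,W} | {A,F,G,H,M,T,X,Y}.
Refine {A,F,G,H,M,T,X,Y} on symbol a: members go to different blocks, giving {F,G,H,M,T,X,Y} and {A}.
Refine {O,W} on symbol b: members go to different blocks, giving {O} and {W}.
Split {F,G,H,M,T,X,Y} by δ(·,b) → {F,G,M,T,X,Y} and {H}.
On input a, block {F,G,M,T,X,Y} splits into {F,M,T,X} and {G,Y}.
Split {F,M,T,X} by δ(·,b) → {M,T,X} and {F}.
No further refinement is possible. Final partition (7 blocks): {O} | {M,T,X} | {A} | {W} | {H} | {G,Y} | {F}.
The equivalence class containing T is {M,T,X}, of size 3.

3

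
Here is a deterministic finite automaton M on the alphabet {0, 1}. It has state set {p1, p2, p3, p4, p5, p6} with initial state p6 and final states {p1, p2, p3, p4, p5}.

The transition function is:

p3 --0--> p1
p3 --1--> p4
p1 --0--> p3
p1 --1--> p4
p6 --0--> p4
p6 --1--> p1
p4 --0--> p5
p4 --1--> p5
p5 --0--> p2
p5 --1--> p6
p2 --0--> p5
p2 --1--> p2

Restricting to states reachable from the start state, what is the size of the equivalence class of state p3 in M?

All states are reachable from the start state.
Initial partition by acceptance: {p1,p2,p3,p4,p5} | {p6}.
On input 1, block {p1,p2,p3,p4,p5} splits into {p1,p2,p3,p4} and {p5}.
Refine {p1,p2,p3,p4} on symbol 0: members go to different blocks, giving {p1,p3} and {p2,p4}.
Refine {p2,p4} on symbol 1: members go to different blocks, giving {p2} and {p4}.
No further refinement is possible. Final partition (5 blocks): {p1,p3} | {p6} | {p5} | {p2} | {p4}.
State p3 belongs to the block {p1,p3}, which has 2 states.

2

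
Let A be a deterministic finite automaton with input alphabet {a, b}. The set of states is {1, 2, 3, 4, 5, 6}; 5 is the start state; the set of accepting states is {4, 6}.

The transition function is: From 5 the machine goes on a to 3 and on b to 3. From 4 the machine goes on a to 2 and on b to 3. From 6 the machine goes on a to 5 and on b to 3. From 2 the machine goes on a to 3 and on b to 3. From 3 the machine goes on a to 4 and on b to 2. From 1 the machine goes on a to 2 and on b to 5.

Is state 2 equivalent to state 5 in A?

Reachable states from the start: {2,3,4,5}. Unreachable: {1,6} — drop them.
P0 = {4} | {2,3,5}.
On input a, block {2,3,5} splits into {2,5} and {3}.
No further refinement is possible. Final partition (3 blocks): {4} | {2,5} | {3}.
2 and 5 lie in the same block of the stable partition, so they are equivalent — no string distinguishes them.

Yes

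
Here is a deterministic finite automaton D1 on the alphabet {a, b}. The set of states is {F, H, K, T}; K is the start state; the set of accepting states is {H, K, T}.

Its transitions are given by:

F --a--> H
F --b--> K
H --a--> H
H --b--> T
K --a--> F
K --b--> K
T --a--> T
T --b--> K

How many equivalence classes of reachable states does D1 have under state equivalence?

All states are reachable from the start state.
P0 = {H,K,T} | {F}.
Split {H,K,T} by δ(·,a) → {H,T} and {K}.
Split {H,T} by δ(·,b) → {H} and {T}.
No further refinement is possible. Final partition (4 blocks): {H} | {F} | {K} | {T}.

4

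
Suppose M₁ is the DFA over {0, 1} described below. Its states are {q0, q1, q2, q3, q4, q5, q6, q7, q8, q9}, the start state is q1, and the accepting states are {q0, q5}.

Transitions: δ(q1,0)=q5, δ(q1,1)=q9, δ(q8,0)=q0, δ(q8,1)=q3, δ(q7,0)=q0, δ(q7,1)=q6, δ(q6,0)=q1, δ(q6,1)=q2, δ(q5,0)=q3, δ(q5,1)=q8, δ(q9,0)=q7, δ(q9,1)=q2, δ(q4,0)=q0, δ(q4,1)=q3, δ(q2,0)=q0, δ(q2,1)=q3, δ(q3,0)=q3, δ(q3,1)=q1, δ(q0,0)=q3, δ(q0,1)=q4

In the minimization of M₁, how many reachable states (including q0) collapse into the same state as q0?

2

Start with accepting vs non-accepting: {q0,q5} | {q1,q2,q3,q4,q6,q7,q8,q9}.
On input 0, block {q1,q2,q3,q4,q6,q7,q8,q9} splits into {q1,q2,q4,q7,q8} and {q3,q6,q9}.
Split {q3,q6,q9} by δ(·,0) → {q6,q9} and {q3}.
On input 1, block {q1,q2,q4,q7,q8} splits into {q2,q4,q8} and {q1,q7}.
Stable partition: {q0,q5} | {q2,q4,q8} | {q6,q9} | {q3} | {q1,q7} — 5 equivalence classes.
The equivalence class containing q0 is {q0,q5}, of size 2.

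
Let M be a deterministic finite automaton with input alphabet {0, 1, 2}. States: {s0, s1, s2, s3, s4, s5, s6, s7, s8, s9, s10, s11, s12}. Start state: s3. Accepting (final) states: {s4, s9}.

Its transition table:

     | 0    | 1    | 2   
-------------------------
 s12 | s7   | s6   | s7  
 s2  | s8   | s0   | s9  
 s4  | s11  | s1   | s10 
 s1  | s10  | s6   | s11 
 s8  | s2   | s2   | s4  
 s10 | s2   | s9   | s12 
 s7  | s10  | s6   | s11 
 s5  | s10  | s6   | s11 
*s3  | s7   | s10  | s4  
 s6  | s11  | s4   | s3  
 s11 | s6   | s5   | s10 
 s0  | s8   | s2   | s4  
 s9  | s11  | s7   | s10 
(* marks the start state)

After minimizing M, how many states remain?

8

Initial partition by acceptance: {s4,s9} | {s0,s1,s2,s3,s5,s6,s7,s8,s10,s11,s12}.
Refine {s0,s1,s2,s3,s5,s6,s7,s8,s10,s11,s12} on symbol 1: members go to different blocks, giving {s0,s1,s2,s3,s5,s7,s8,s11,s12} and {s6,s10}.
Refine {s0,s1,s2,s3,s5,s7,s8,s11,s12} on symbol 0: members go to different blocks, giving {s0,s2,s3,s8,s12} and {s1,s5,s7,s11}.
Split {s0,s2,s3,s8,s12} by δ(·,0) → {s0,s2,s8} and {s3,s12}.
Split {s6,s10} by δ(·,0) → {s6} and {s10}.
On input 0, block {s1,s5,s7,s11} splits into {s1,s5,s7} and {s11}.
Split {s3,s12} by δ(·,1) → {s3} and {s12}.
The partition is now stable with 8 blocks: {s4,s9} | {s0,s2,s8} | {s6} | {s1,s5,s7} | {s3} | {s10} | {s11} | {s12}.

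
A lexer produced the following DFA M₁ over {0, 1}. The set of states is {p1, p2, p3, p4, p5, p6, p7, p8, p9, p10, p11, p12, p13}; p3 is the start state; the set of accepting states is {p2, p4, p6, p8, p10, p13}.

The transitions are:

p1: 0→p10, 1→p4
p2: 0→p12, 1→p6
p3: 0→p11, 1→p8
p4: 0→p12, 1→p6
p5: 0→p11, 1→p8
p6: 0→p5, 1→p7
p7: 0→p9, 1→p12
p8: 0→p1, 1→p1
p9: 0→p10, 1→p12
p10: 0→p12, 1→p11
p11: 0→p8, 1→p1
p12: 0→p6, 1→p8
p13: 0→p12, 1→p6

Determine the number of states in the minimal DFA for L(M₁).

Reachable states from the start: {p1,p3,p4,p5,p6,p7,p8,p9,p10,p11,p12}. Unreachable: {p2,p13} — drop them.
Start with accepting vs non-accepting: {p4,p6,p8,p10} | {p1,p3,p5,p7,p9,p11,p12}.
Refine {p4,p6,p8,p10} on symbol 1: members go to different blocks, giving {p6,p8,p10} and {p4}.
Refine {p1,p3,p5,p7,p9,p11,p12} on symbol 0: members go to different blocks, giving {p1,p9,p11,p12} and {p3,p5,p7}.
On input 0, block {p6,p8,p10} splits into {p8,p10} and {p6}.
Split {p1,p9,p11,p12} by δ(·,0) → {p1,p9,p11} and {p12}.
Split {p8,p10} by δ(·,0) → {p8} and {p10}.
On input 0, block {p1,p9,p11} splits into {p1,p9} and {p11}.
On input 1, block {p1,p9} splits into {p1} and {p9}.
Split {p3,p5,p7} by δ(·,0) → {p3,p5} and {p7}.
The partition is now stable with 10 blocks: {p8} | {p1} | {p4} | {p3,p5} | {p6} | {p12} | {p10} | {p11} | {p9} | {p7}.

10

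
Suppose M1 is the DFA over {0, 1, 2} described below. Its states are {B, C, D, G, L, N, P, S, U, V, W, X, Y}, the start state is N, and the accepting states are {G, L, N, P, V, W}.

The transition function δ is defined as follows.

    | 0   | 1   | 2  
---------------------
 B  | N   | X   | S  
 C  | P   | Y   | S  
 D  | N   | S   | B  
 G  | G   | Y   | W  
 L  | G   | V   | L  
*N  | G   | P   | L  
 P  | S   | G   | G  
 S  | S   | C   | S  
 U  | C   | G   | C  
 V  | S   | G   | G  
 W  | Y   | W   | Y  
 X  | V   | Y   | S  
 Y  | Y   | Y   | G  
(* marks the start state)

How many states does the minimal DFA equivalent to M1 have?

7

States {B,D,U,X} cannot be reached from the start state, so discard them.
Initial partition by acceptance: {G,L,N,P,V,W} | {C,S,Y}.
Split {G,L,N,P,V,W} by δ(·,0) → {G,L,N} and {P,V,W}.
On input 1, block {G,L,N} splits into {L,N} and {G}.
On input 0, block {C,S,Y} splits into {S,Y} and {C}.
On input 1, block {S,Y} splits into {Y} and {S}.
Split {P,V,W} by δ(·,0) → {P,V} and {W}.
The partition is now stable with 7 blocks: {L,N} | {Y} | {P,V} | {G} | {C} | {S} | {W}.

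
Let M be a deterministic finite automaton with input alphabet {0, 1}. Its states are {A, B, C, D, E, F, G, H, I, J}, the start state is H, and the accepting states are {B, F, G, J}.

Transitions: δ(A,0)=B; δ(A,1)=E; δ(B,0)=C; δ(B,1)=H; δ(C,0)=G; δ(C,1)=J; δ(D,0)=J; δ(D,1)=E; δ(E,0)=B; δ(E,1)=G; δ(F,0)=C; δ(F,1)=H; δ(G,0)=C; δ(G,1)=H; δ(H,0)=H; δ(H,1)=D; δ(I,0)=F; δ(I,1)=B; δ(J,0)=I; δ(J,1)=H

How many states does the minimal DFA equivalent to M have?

4

First remove the unreachable states {A}; 9 states remain.
Start with accepting vs non-accepting: {B,F,G,J} | {C,D,E,H,I}.
Split {C,D,E,H,I} by δ(·,0) → {C,D,E,I} and {H}.
On input 1, block {C,D,E,I} splits into {C,E,I} and {D}.
Stable partition: {B,F,G,J} | {C,E,I} | {H} | {D} — 4 equivalence classes.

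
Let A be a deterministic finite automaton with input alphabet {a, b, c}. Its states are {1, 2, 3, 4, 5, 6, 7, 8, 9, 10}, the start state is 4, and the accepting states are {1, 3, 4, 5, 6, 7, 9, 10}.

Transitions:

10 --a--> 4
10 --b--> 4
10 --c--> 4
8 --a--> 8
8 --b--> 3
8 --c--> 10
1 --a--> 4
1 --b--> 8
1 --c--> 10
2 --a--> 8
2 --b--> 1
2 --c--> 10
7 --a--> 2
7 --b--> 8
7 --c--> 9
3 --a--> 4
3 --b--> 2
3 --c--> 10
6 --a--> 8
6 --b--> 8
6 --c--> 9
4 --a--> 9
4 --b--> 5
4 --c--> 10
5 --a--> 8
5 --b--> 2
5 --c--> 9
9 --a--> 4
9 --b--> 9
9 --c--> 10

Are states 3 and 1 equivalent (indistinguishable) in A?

Yes

First remove the unreachable states {6,7}; 8 states remain.
Start with accepting vs non-accepting: {1,3,4,5,9,10} | {2,8}.
On input a, block {1,3,4,5,9,10} splits into {1,3,4,9,10} and {5}.
Refine {1,3,4,9,10} on symbol b: members go to different blocks, giving {1,3} and {9,10} and {4}.
Refine {9,10} on symbol b: members go to different blocks, giving {9} and {10}.
The partition is now stable with 6 blocks: {1,3} | {2,8} | {5} | {9} | {4} | {10}.
3 and 1 lie in the same block of the stable partition, so they are equivalent — no string distinguishes them.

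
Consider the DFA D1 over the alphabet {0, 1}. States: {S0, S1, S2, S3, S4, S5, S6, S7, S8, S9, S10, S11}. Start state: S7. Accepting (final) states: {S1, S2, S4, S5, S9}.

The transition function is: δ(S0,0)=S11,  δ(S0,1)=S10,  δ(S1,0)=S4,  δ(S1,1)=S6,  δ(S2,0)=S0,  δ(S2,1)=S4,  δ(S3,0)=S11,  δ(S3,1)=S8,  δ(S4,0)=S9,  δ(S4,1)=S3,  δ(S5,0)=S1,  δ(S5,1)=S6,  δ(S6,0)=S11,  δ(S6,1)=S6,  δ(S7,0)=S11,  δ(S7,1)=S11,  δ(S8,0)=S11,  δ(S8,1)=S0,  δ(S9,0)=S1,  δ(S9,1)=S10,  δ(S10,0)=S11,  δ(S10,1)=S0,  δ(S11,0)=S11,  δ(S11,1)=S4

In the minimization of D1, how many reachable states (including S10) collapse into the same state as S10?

5

First remove the unreachable states {S2,S5}; 10 states remain.
P0 = {S1,S4,S9} | {S0,S3,S6,S7,S8,S10,S11}.
Refine {S0,S3,S6,S7,S8,S10,S11} on symbol 1: members go to different blocks, giving {S0,S3,S6,S7,S8,S10} and {S11}.
On input 1, block {S0,S3,S6,S7,S8,S10} splits into {S0,S3,S6,S8,S10} and {S7}.
No further refinement is possible. Final partition (4 blocks): {S1,S4,S9} | {S0,S3,S6,S8,S10} | {S11} | {S7}.
State S10 belongs to the block {S0,S3,S6,S8,S10}, which has 5 states.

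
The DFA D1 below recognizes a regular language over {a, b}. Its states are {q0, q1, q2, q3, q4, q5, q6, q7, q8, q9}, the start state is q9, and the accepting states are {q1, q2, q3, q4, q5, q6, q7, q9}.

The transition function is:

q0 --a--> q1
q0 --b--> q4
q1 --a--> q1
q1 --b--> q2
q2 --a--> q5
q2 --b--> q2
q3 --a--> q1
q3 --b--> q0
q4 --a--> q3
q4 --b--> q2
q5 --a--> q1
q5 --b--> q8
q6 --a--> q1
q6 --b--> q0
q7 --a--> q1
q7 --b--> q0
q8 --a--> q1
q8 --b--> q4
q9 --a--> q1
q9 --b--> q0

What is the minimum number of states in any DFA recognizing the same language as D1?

4

States {q6,q7} cannot be reached from the start state, so discard them.
Initial partition by acceptance: {q1,q2,q3,q4,q5,q9} | {q0,q8}.
Split {q1,q2,q3,q4,q5,q9} by δ(·,b) → {q1,q2,q4} and {q3,q5,q9}.
Refine {q1,q2,q4} on symbol a: members go to different blocks, giving {q2,q4} and {q1}.
Stable partition: {q2,q4} | {q0,q8} | {q3,q5,q9} | {q1} — 4 equivalence classes.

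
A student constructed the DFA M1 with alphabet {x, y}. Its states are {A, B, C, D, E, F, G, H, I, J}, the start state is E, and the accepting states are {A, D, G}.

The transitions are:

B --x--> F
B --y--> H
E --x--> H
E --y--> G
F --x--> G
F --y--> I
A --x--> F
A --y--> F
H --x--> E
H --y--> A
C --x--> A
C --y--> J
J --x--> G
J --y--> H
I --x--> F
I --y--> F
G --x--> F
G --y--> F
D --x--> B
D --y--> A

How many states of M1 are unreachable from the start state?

4

No path from E leads to B, C, D, J; the other 6 states are all reachable.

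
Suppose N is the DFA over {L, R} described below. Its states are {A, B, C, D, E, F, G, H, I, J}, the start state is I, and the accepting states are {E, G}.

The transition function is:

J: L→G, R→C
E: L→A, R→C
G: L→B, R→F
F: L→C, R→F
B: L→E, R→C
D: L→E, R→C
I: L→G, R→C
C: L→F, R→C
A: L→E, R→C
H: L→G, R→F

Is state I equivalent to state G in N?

First remove the unreachable states {D,H,J}; 7 states remain.
Start with accepting vs non-accepting: {E,G} | {A,B,C,F,I}.
Refine {A,B,C,F,I} on symbol L: members go to different blocks, giving {A,B,I} and {C,F}.
Stable partition: {E,G} | {A,B,I} | {C,F} — 3 equivalence classes.
I and G end up in different blocks, so they are distinguishable. For instance, the string 'ε' is accepted from only G.

No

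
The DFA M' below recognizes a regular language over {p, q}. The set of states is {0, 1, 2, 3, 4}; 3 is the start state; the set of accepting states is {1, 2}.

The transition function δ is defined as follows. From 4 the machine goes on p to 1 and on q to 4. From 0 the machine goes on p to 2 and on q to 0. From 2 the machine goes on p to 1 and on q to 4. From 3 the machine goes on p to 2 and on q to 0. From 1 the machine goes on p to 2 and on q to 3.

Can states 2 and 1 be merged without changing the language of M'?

Yes

Every state is reachable, so we keep all 5.
Start with accepting vs non-accepting: {1,2} | {0,3,4}.
Stable partition: {1,2} | {0,3,4} — 2 equivalence classes.
2 and 1 lie in the same block of the stable partition, so they are equivalent — no string distinguishes them.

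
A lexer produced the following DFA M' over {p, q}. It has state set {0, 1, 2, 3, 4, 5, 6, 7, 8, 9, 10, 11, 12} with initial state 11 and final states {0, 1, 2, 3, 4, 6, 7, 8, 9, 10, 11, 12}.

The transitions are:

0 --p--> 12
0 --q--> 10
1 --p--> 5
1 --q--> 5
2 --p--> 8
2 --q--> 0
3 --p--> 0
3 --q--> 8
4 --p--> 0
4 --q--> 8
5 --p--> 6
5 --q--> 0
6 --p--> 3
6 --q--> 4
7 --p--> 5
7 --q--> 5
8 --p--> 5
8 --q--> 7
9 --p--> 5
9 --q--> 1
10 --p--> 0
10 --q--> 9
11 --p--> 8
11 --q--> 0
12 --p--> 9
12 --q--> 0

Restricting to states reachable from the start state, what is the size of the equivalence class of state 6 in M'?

First remove the unreachable states {2}; 12 states remain.
Initial partition by acceptance: {0,1,3,4,6,7,8,9,10,11,12} | {5}.
Refine {0,1,3,4,6,7,8,9,10,11,12} on symbol p: members go to different blocks, giving {0,3,4,6,10,11,12} and {1,7,8,9}.
Split {0,3,4,6,10,11,12} by δ(·,p) → {0,3,4,6,10} and {11,12}.
Split {0,3,4,6,10} by δ(·,p) → {3,4,6,10} and {0}.
Split {3,4,6,10} by δ(·,p) → {3,4,10} and {6}.
On input q, block {1,7,8,9} splits into {1,7} and {8,9}.
No further refinement is possible. Final partition (7 blocks): {3,4,10} | {5} | {1,7} | {11,12} | {0} | {6} | {8,9}.
State 6 belongs to the block {6}, which has 1 states.

1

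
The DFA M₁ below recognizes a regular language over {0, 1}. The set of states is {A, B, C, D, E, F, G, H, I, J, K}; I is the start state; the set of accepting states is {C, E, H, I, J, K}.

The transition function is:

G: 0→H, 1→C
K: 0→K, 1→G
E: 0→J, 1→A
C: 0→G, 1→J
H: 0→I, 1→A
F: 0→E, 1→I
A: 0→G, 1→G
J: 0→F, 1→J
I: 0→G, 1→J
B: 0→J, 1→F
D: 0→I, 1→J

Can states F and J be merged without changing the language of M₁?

States {B,D,K} cannot be reached from the start state, so discard them.
Start with accepting vs non-accepting: {C,E,H,I,J} | {A,F,G}.
On input 0, block {C,E,H,I,J} splits into {C,I,J} and {E,H}.
Split {A,F,G} by δ(·,0) → {F,G} and {A}.
No further refinement is possible. Final partition (4 blocks): {C,I,J} | {F,G} | {E,H} | {A}.
F and J end up in different blocks, so they are distinguishable. For instance, the string 'ε' is accepted from only J.

No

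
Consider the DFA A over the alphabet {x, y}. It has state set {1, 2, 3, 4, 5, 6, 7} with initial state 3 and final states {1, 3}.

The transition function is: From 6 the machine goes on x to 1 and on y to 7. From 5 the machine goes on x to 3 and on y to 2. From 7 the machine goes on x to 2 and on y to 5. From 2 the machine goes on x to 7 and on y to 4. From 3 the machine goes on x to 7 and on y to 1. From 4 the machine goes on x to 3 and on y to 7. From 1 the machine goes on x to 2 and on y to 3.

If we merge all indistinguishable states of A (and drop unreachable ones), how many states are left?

First remove the unreachable states {6}; 6 states remain.
Initial partition by acceptance: {1,3} | {2,4,5,7}.
Split {2,4,5,7} by δ(·,x) → {2,7} and {4,5}.
Stable partition: {1,3} | {2,7} | {4,5} — 3 equivalence classes.

3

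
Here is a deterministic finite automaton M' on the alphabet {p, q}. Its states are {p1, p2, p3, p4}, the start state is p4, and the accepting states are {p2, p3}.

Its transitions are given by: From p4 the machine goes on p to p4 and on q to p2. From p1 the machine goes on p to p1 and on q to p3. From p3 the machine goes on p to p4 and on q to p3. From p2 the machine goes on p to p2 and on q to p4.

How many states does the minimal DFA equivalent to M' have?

2

States {p1,p3} cannot be reached from the start state, so discard them.
Start with accepting vs non-accepting: {p2} | {p4}.
Stable partition: {p2} | {p4} — 2 equivalence classes.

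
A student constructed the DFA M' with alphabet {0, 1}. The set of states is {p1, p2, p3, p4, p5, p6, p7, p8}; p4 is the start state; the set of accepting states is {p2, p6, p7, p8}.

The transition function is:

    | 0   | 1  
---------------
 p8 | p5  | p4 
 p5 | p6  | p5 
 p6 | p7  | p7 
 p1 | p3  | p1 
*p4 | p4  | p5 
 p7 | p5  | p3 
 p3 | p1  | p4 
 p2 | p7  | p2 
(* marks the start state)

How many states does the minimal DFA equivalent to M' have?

6

First remove the unreachable states {p2,p8}; 6 states remain.
Start with accepting vs non-accepting: {p6,p7} | {p1,p3,p4,p5}.
On input 0, block {p6,p7} splits into {p6} and {p7}.
Refine {p1,p3,p4,p5} on symbol 0: members go to different blocks, giving {p1,p3,p4} and {p5}.
Refine {p1,p3,p4} on symbol 1: members go to different blocks, giving {p1,p3} and {p4}.
On input 1, block {p1,p3} splits into {p1} and {p3}.
Stable partition: {p6} | {p1} | {p7} | {p5} | {p4} | {p3} — 6 equivalence classes.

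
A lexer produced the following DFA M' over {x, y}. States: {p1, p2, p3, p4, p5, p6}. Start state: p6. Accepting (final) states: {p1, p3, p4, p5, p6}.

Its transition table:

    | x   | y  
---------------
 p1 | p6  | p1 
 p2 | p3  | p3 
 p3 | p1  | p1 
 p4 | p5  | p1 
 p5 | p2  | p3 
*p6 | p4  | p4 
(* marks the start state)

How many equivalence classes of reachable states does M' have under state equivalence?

6

Every state is reachable, so we keep all 6.
Initial partition by acceptance: {p1,p3,p4,p5,p6} | {p2}.
Refine {p1,p3,p4,p5,p6} on symbol x: members go to different blocks, giving {p1,p3,p4,p6} and {p5}.
Split {p1,p3,p4,p6} by δ(·,x) → {p1,p3,p6} and {p4}.
Refine {p1,p3,p6} on symbol x: members go to different blocks, giving {p1,p3} and {p6}.
Refine {p1,p3} on symbol x: members go to different blocks, giving {p1} and {p3}.
The partition is now stable with 6 blocks: {p1} | {p2} | {p5} | {p4} | {p6} | {p3}.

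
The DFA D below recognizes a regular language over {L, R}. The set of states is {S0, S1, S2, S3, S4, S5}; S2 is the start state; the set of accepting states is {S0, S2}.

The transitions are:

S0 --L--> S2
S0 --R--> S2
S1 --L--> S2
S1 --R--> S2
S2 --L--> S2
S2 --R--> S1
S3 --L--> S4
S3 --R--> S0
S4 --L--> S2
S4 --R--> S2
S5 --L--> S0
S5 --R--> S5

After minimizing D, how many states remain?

2

Reachable states from the start: {S1,S2}. Unreachable: {S0,S3,S4,S5} — drop them.
Initial partition by acceptance: {S2} | {S1}.
Stable partition: {S2} | {S1} — 2 equivalence classes.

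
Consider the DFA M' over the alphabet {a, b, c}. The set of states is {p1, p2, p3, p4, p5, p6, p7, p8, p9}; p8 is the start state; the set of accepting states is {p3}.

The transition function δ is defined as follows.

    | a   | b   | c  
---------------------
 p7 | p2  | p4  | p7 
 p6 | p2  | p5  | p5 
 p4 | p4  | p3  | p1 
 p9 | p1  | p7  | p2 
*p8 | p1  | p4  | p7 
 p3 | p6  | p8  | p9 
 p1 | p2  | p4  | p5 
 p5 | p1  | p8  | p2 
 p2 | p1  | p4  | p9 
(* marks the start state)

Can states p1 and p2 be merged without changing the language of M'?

P0 = {p3} | {p1,p2,p4,p5,p6,p7,p8,p9}.
On input b, block {p1,p2,p4,p5,p6,p7,p8,p9} splits into {p1,p2,p5,p6,p7,p8,p9} and {p4}.
Split {p1,p2,p5,p6,p7,p8,p9} by δ(·,b) → {p1,p2,p7,p8} and {p5,p6,p9}.
On input c, block {p1,p2,p7,p8} splits into {p1,p2} and {p7,p8}.
Refine {p5,p6,p9} on symbol b: members go to different blocks, giving {p5,p9} and {p6}.
Stable partition: {p3} | {p1,p2} | {p4} | {p5,p9} | {p7,p8} | {p6} — 6 equivalence classes.
p1 and p2 lie in the same block of the stable partition, so they are equivalent — no string distinguishes them.

Yes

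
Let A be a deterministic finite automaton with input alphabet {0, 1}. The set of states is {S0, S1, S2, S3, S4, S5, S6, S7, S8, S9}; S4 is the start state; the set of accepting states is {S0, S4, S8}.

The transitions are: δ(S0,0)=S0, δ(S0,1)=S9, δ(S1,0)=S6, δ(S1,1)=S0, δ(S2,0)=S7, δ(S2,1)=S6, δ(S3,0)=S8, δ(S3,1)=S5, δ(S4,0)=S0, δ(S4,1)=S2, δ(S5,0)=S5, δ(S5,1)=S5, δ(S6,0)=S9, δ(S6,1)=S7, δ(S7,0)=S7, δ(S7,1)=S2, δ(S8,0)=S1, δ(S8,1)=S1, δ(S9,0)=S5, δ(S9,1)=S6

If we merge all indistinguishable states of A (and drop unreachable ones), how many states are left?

Reachable states from the start: {S0,S2,S4,S5,S6,S7,S9}. Unreachable: {S1,S3,S8} — drop them.
Start with accepting vs non-accepting: {S0,S4} | {S2,S5,S6,S7,S9}.
No further refinement is possible. Final partition (2 blocks): {S0,S4} | {S2,S5,S6,S7,S9}.

2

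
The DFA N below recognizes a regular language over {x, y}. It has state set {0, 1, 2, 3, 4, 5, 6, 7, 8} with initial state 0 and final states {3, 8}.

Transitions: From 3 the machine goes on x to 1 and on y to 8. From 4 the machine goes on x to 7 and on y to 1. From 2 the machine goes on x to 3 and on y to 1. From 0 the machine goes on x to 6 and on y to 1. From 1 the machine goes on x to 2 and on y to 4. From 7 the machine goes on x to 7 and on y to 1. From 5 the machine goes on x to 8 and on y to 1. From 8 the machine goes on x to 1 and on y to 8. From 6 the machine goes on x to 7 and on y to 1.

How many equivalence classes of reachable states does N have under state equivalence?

4

Reachable states from the start: {0,1,2,3,4,6,7,8}. Unreachable: {5} — drop them.
Initial partition by acceptance: {3,8} | {0,1,2,4,6,7}.
Refine {0,1,2,4,6,7} on symbol x: members go to different blocks, giving {0,1,4,6,7} and {2}.
Split {0,1,4,6,7} by δ(·,x) → {0,4,6,7} and {1}.
Stable partition: {3,8} | {0,4,6,7} | {2} | {1} — 4 equivalence classes.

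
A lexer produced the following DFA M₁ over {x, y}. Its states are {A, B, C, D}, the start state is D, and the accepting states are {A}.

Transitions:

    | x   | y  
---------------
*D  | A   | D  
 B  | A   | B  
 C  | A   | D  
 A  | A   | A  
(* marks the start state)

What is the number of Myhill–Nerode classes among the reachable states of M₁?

2

States {B,C} cannot be reached from the start state, so discard them.
P0 = {A} | {D}.
No further refinement is possible. Final partition (2 blocks): {A} | {D}.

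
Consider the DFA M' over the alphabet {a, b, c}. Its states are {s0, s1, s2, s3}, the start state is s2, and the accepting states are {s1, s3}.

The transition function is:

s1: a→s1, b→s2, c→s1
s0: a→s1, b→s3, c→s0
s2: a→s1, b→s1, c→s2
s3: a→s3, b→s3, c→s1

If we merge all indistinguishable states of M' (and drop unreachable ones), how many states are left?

First remove the unreachable states {s0,s3}; 2 states remain.
Start with accepting vs non-accepting: {s1} | {s2}.
The partition is now stable with 2 blocks: {s1} | {s2}.

2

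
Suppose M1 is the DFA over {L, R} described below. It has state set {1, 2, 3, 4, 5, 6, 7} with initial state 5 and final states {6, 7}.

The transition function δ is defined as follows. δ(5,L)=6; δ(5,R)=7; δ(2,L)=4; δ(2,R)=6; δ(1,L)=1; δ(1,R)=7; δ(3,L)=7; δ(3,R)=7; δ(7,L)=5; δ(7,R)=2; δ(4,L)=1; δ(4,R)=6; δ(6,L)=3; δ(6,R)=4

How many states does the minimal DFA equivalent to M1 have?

3

Every state is reachable, so we keep all 7.
P0 = {6,7} | {1,2,3,4,5}.
Split {1,2,3,4,5} by δ(·,L) → {1,2,4} and {3,5}.
No further refinement is possible. Final partition (3 blocks): {6,7} | {1,2,4} | {3,5}.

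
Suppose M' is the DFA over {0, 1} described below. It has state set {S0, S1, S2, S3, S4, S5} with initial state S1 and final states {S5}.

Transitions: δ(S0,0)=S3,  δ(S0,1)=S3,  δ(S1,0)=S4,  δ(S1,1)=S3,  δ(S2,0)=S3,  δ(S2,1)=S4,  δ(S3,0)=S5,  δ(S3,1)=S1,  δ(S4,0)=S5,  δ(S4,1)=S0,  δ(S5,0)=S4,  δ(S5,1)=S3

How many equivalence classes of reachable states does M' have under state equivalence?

States {S2} cannot be reached from the start state, so discard them.
Initial partition by acceptance: {S5} | {S0,S1,S3,S4}.
Refine {S0,S1,S3,S4} on symbol 0: members go to different blocks, giving {S0,S1} and {S3,S4}.
Stable partition: {S5} | {S0,S1} | {S3,S4} — 3 equivalence classes.

3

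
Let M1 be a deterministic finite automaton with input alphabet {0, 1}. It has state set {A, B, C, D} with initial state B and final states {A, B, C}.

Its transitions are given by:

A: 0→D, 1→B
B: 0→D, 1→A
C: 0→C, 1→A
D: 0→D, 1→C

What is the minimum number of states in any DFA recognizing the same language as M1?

3

All states are reachable from the start state.
Start with accepting vs non-accepting: {A,B,C} | {D}.
On input 0, block {A,B,C} splits into {A,B} and {C}.
The partition is now stable with 3 blocks: {A,B} | {D} | {C}.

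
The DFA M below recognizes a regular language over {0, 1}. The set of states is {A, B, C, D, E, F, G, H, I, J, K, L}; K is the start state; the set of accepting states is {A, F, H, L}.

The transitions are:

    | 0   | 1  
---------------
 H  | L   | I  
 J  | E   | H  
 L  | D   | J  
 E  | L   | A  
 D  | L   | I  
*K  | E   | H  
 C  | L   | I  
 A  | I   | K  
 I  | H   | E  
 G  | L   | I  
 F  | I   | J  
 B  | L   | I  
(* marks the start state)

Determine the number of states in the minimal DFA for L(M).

7

Reachable states from the start: {A,D,E,H,I,J,K,L}. Unreachable: {B,C,F,G} — drop them.
Initial partition by acceptance: {A,H,L} | {D,E,I,J,K}.
On input 0, block {A,H,L} splits into {A,L} and {H}.
Split {D,E,I,J,K} by δ(·,0) → {D,E} and {J,K} and {I}.
Split {A,L} by δ(·,0) → {A} and {L}.
On input 1, block {D,E} splits into {D} and {E}.
No further refinement is possible. Final partition (7 blocks): {A} | {D} | {H} | {J,K} | {I} | {L} | {E}.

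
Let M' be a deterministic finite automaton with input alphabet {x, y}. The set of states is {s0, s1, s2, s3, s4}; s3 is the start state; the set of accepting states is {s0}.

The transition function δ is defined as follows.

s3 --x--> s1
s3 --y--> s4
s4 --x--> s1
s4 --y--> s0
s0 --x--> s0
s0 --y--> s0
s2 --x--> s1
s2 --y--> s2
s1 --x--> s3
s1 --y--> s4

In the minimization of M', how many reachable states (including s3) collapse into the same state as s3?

2

First remove the unreachable states {s2}; 4 states remain.
Start with accepting vs non-accepting: {s0} | {s1,s3,s4}.
Refine {s1,s3,s4} on symbol y: members go to different blocks, giving {s1,s3} and {s4}.
The partition is now stable with 3 blocks: {s0} | {s1,s3} | {s4}.
State s3 belongs to the block {s1,s3}, which has 2 states.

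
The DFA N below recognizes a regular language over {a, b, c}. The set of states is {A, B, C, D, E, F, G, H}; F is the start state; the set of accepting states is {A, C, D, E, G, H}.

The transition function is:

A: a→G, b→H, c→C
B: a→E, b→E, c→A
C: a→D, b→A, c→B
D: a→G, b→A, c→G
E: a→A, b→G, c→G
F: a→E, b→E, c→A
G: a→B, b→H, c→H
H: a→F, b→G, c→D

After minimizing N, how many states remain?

7

Every state is reachable, so we keep all 8.
Start with accepting vs non-accepting: {A,C,D,E,G,H} | {B,F}.
Split {A,C,D,E,G,H} by δ(·,a) → {A,C,D,E} and {G,H}.
On input a, block {A,C,D,E} splits into {A,D} and {C,E}.
On input b, block {A,D} splits into {A} and {D}.
Split {G,H} by δ(·,c) → {G} and {H}.
Refine {C,E} on symbol a: members go to different blocks, giving {C} and {E}.
Stable partition: {A} | {B,F} | {G} | {C} | {D} | {H} | {E} — 7 equivalence classes.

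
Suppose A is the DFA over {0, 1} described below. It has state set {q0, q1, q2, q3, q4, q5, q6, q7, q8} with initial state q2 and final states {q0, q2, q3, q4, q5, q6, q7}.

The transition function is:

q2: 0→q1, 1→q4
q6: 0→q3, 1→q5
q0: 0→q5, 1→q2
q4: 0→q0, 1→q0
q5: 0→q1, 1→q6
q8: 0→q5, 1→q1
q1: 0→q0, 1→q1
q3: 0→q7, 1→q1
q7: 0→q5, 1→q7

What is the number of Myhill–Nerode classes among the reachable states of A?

First remove the unreachable states {q8}; 8 states remain.
P0 = {q0,q2,q3,q4,q5,q6,q7} | {q1}.
Refine {q0,q2,q3,q4,q5,q6,q7} on symbol 0: members go to different blocks, giving {q0,q3,q4,q6,q7} and {q2,q5}.
Refine {q0,q3,q4,q6,q7} on symbol 0: members go to different blocks, giving {q3,q4,q6} and {q0,q7}.
Refine {q3,q4,q6} on symbol 0: members go to different blocks, giving {q3,q4} and {q6}.
Split {q3,q4} by δ(·,1) → {q3} and {q4}.
On input 1, block {q2,q5} splits into {q2} and {q5}.
Refine {q0,q7} on symbol 1: members go to different blocks, giving {q0} and {q7}.
Stable partition: {q3} | {q1} | {q2} | {q0} | {q6} | {q4} | {q5} | {q7} — 8 equivalence classes.

8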